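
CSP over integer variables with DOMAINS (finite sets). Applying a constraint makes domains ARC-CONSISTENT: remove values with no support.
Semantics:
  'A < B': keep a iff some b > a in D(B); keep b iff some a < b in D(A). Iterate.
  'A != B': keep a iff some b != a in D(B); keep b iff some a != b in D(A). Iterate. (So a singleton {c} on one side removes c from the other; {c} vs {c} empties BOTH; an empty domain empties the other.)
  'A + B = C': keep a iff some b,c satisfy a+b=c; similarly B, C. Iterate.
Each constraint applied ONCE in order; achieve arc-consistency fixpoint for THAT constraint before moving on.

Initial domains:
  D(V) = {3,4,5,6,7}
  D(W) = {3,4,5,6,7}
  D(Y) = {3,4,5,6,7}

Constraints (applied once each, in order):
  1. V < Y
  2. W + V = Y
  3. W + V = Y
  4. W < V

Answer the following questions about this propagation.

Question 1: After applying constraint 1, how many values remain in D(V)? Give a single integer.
Constraint 1 (V < Y) on D(V)={3,4,5,6,7} D(Y)={3,4,5,6,7}: V {3,4,5,6,7}->{3,4,5,6}; Y {3,4,5,6,7}->{4,5,6,7}
So after constraint 1: D(V)={3,4,5,6}, size = 4

Answer: 4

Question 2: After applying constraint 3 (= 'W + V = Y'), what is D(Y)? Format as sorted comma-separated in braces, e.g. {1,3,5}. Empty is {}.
Answer: {6,7}

Derivation:
Constraint 1 (V < Y) on D(V)={3,4,5,6,7} D(Y)={3,4,5,6,7}: V {3,4,5,6,7}->{3,4,5,6}; Y {3,4,5,6,7}->{4,5,6,7}
Constraint 2 (W + V = Y) on D(W)={3,4,5,6,7} D(V)={3,4,5,6} D(Y)={4,5,6,7}: W {3,4,5,6,7}->{3,4}; V {3,4,5,6}->{3,4}; Y {4,5,6,7}->{6,7}
Constraint 3 (W + V = Y) on D(W)={3,4} D(V)={3,4} D(Y)={6,7}: no change
So after constraint 3: D(Y) = {6,7}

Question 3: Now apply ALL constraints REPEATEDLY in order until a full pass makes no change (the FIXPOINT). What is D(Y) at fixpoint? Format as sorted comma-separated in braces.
Answer: {7}

Derivation:
pass 0 (initial): D(Y)={3,4,5,6,7}
pass 1: V {3,4,5,6,7}->{4}; W {3,4,5,6,7}->{3}; Y {3,4,5,6,7}->{6,7}
pass 2: Y {6,7}->{7}
pass 3: no change
Fixpoint after 3 passes: D(Y) = {7}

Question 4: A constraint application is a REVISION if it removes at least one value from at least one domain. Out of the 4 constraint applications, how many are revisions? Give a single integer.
Answer: 3

Derivation:
Constraint 1 (V < Y) on D(V)={3,4,5,6,7} D(Y)={3,4,5,6,7}: V {3,4,5,6,7}->{3,4,5,6}; Y {3,4,5,6,7}->{4,5,6,7} => REVISION
Constraint 2 (W + V = Y) on D(W)={3,4,5,6,7} D(V)={3,4,5,6} D(Y)={4,5,6,7}: W {3,4,5,6,7}->{3,4}; V {3,4,5,6}->{3,4}; Y {4,5,6,7}->{6,7} => REVISION
Constraint 3 (W + V = Y) on D(W)={3,4} D(V)={3,4} D(Y)={6,7}: no change => not a revision
Constraint 4 (W < V) on D(W)={3,4} D(V)={3,4}: W {3,4}->{3}; V {3,4}->{4} => REVISION
Total revisions = 3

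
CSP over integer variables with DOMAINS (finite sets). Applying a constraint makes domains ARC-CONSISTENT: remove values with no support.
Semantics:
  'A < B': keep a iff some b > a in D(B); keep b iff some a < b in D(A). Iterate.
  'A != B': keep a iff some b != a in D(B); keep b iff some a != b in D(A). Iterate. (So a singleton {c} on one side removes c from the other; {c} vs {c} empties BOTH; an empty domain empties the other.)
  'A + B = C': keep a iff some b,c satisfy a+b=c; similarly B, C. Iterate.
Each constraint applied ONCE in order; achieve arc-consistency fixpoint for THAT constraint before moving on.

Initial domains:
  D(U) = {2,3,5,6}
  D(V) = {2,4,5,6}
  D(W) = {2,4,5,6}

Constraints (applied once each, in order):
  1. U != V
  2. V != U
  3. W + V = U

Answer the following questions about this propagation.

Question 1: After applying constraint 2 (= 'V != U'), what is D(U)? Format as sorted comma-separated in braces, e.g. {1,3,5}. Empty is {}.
Answer: {2,3,5,6}

Derivation:
Constraint 1 (U != V) on D(U)={2,3,5,6} D(V)={2,4,5,6}: no change
Constraint 2 (V != U) on D(V)={2,4,5,6} D(U)={2,3,5,6}: no change
So after constraint 2: D(U) = {2,3,5,6}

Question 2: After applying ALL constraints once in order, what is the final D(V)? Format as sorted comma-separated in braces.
Answer: {2,4}

Derivation:
Constraint 1 (U != V) on D(U)={2,3,5,6} D(V)={2,4,5,6}: no change
Constraint 2 (V != U) on D(V)={2,4,5,6} D(U)={2,3,5,6}: no change
Constraint 3 (W + V = U) on D(W)={2,4,5,6} D(V)={2,4,5,6} D(U)={2,3,5,6}: W {2,4,5,6}->{2,4}; V {2,4,5,6}->{2,4}; U {2,3,5,6}->{6}
So after all 3 constraints: D(V) = {2,4}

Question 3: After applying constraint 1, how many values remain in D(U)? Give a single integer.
Answer: 4

Derivation:
Constraint 1 (U != V) on D(U)={2,3,5,6} D(V)={2,4,5,6}: no change
So after constraint 1: D(U)={2,3,5,6}, size = 4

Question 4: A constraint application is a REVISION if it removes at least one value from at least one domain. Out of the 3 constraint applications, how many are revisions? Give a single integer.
Answer: 1

Derivation:
Constraint 1 (U != V) on D(U)={2,3,5,6} D(V)={2,4,5,6}: no change => not a revision
Constraint 2 (V != U) on D(V)={2,4,5,6} D(U)={2,3,5,6}: no change => not a revision
Constraint 3 (W + V = U) on D(W)={2,4,5,6} D(V)={2,4,5,6} D(U)={2,3,5,6}: W {2,4,5,6}->{2,4}; V {2,4,5,6}->{2,4}; U {2,3,5,6}->{6} => REVISION
Total revisions = 1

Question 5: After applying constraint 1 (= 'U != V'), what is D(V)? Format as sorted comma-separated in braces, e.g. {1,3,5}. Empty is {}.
Answer: {2,4,5,6}

Derivation:
Constraint 1 (U != V) on D(U)={2,3,5,6} D(V)={2,4,5,6}: no change
So after constraint 1: D(V) = {2,4,5,6}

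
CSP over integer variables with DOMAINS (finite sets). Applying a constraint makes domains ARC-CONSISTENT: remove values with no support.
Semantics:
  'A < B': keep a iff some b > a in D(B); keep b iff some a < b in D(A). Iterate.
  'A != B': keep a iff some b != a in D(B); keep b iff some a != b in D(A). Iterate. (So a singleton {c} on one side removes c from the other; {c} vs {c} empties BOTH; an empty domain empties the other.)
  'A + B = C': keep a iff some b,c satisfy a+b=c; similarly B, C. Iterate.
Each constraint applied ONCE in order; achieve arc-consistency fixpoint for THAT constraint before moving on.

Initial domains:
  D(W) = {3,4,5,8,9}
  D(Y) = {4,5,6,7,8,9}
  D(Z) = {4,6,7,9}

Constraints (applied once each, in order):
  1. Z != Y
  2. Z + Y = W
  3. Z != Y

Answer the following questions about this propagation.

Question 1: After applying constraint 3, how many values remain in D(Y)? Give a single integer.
Answer: 1

Derivation:
Constraint 1 (Z != Y) on D(Z)={4,6,7,9} D(Y)={4,5,6,7,8,9}: no change
Constraint 2 (Z + Y = W) on D(Z)={4,6,7,9} D(Y)={4,5,6,7,8,9} D(W)={3,4,5,8,9}: Z {4,6,7,9}->{4}; Y {4,5,6,7,8,9}->{4,5}; W {3,4,5,8,9}->{8,9}
Constraint 3 (Z != Y) on D(Z)={4} D(Y)={4,5}: Y {4,5}->{5}
So after constraint 3: D(Y)={5}, size = 1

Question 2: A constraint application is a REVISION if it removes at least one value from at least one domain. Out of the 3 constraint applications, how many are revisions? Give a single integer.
Answer: 2

Derivation:
Constraint 1 (Z != Y) on D(Z)={4,6,7,9} D(Y)={4,5,6,7,8,9}: no change => not a revision
Constraint 2 (Z + Y = W) on D(Z)={4,6,7,9} D(Y)={4,5,6,7,8,9} D(W)={3,4,5,8,9}: Z {4,6,7,9}->{4}; Y {4,5,6,7,8,9}->{4,5}; W {3,4,5,8,9}->{8,9} => REVISION
Constraint 3 (Z != Y) on D(Z)={4} D(Y)={4,5}: Y {4,5}->{5} => REVISION
Total revisions = 2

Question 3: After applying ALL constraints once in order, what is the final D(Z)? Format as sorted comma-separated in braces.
Constraint 1 (Z != Y) on D(Z)={4,6,7,9} D(Y)={4,5,6,7,8,9}: no change
Constraint 2 (Z + Y = W) on D(Z)={4,6,7,9} D(Y)={4,5,6,7,8,9} D(W)={3,4,5,8,9}: Z {4,6,7,9}->{4}; Y {4,5,6,7,8,9}->{4,5}; W {3,4,5,8,9}->{8,9}
Constraint 3 (Z != Y) on D(Z)={4} D(Y)={4,5}: Y {4,5}->{5}
So after all 3 constraints: D(Z) = {4}

Answer: {4}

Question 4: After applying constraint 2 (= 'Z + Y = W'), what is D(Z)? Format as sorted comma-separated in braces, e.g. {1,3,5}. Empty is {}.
Constraint 1 (Z != Y) on D(Z)={4,6,7,9} D(Y)={4,5,6,7,8,9}: no change
Constraint 2 (Z + Y = W) on D(Z)={4,6,7,9} D(Y)={4,5,6,7,8,9} D(W)={3,4,5,8,9}: Z {4,6,7,9}->{4}; Y {4,5,6,7,8,9}->{4,5}; W {3,4,5,8,9}->{8,9}
So after constraint 2: D(Z) = {4}

Answer: {4}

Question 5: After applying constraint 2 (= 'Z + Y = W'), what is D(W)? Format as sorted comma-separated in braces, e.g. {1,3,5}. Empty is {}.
Answer: {8,9}

Derivation:
Constraint 1 (Z != Y) on D(Z)={4,6,7,9} D(Y)={4,5,6,7,8,9}: no change
Constraint 2 (Z + Y = W) on D(Z)={4,6,7,9} D(Y)={4,5,6,7,8,9} D(W)={3,4,5,8,9}: Z {4,6,7,9}->{4}; Y {4,5,6,7,8,9}->{4,5}; W {3,4,5,8,9}->{8,9}
So after constraint 2: D(W) = {8,9}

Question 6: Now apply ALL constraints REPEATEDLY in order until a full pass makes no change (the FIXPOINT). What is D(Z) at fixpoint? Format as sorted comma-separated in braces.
Answer: {4}

Derivation:
pass 0 (initial): D(Z)={4,6,7,9}
pass 1: W {3,4,5,8,9}->{8,9}; Y {4,5,6,7,8,9}->{5}; Z {4,6,7,9}->{4}
pass 2: W {8,9}->{9}
pass 3: no change
Fixpoint after 3 passes: D(Z) = {4}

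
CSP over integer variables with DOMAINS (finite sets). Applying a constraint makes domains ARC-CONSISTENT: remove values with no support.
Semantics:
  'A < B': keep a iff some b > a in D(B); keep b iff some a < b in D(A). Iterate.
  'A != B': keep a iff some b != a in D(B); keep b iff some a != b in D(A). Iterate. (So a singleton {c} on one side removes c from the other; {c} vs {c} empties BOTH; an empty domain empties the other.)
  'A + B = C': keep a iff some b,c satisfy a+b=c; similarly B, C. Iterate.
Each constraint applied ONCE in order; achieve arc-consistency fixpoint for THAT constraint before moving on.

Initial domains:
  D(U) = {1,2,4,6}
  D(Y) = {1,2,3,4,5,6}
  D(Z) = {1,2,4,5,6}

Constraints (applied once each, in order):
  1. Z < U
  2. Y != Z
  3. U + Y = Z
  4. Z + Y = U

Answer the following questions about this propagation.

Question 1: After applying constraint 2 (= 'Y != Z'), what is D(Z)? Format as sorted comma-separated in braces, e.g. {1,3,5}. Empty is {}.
Answer: {1,2,4,5}

Derivation:
Constraint 1 (Z < U) on D(Z)={1,2,4,5,6} D(U)={1,2,4,6}: Z {1,2,4,5,6}->{1,2,4,5}; U {1,2,4,6}->{2,4,6}
Constraint 2 (Y != Z) on D(Y)={1,2,3,4,5,6} D(Z)={1,2,4,5}: no change
So after constraint 2: D(Z) = {1,2,4,5}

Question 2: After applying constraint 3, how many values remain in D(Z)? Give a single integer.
Constraint 1 (Z < U) on D(Z)={1,2,4,5,6} D(U)={1,2,4,6}: Z {1,2,4,5,6}->{1,2,4,5}; U {1,2,4,6}->{2,4,6}
Constraint 2 (Y != Z) on D(Y)={1,2,3,4,5,6} D(Z)={1,2,4,5}: no change
Constraint 3 (U + Y = Z) on D(U)={2,4,6} D(Y)={1,2,3,4,5,6} D(Z)={1,2,4,5}: U {2,4,6}->{2,4}; Y {1,2,3,4,5,6}->{1,2,3}; Z {1,2,4,5}->{4,5}
So after constraint 3: D(Z)={4,5}, size = 2

Answer: 2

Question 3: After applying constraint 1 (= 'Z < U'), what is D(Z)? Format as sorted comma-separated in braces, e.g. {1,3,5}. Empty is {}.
Constraint 1 (Z < U) on D(Z)={1,2,4,5,6} D(U)={1,2,4,6}: Z {1,2,4,5,6}->{1,2,4,5}; U {1,2,4,6}->{2,4,6}
So after constraint 1: D(Z) = {1,2,4,5}

Answer: {1,2,4,5}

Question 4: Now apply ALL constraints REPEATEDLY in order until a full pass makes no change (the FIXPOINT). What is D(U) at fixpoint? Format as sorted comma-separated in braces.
Answer: {}

Derivation:
pass 0 (initial): D(U)={1,2,4,6}
pass 1: U {1,2,4,6}->{}; Y {1,2,3,4,5,6}->{}; Z {1,2,4,5,6}->{}
pass 2: no change
Fixpoint after 2 passes: D(U) = {}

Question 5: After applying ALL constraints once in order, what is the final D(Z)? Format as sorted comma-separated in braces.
Answer: {}

Derivation:
Constraint 1 (Z < U) on D(Z)={1,2,4,5,6} D(U)={1,2,4,6}: Z {1,2,4,5,6}->{1,2,4,5}; U {1,2,4,6}->{2,4,6}
Constraint 2 (Y != Z) on D(Y)={1,2,3,4,5,6} D(Z)={1,2,4,5}: no change
Constraint 3 (U + Y = Z) on D(U)={2,4,6} D(Y)={1,2,3,4,5,6} D(Z)={1,2,4,5}: U {2,4,6}->{2,4}; Y {1,2,3,4,5,6}->{1,2,3}; Z {1,2,4,5}->{4,5}
Constraint 4 (Z + Y = U) on D(Z)={4,5} D(Y)={1,2,3} D(U)={2,4}: Z {4,5}->{}; Y {1,2,3}->{}; U {2,4}->{}
So after all 4 constraints: D(Z) = {}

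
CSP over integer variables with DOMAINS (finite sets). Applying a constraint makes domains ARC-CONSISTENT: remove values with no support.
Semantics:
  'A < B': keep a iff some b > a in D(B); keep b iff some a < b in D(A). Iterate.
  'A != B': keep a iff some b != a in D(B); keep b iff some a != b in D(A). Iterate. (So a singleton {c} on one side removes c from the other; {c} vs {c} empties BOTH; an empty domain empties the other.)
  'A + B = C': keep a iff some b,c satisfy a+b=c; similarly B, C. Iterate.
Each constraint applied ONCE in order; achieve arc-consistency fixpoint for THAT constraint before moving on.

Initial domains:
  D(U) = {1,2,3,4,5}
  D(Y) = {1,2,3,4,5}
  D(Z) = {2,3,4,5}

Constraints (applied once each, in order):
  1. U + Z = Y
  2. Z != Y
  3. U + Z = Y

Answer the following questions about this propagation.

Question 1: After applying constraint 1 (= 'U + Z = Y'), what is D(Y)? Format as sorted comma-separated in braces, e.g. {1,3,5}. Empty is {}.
Constraint 1 (U + Z = Y) on D(U)={1,2,3,4,5} D(Z)={2,3,4,5} D(Y)={1,2,3,4,5}: U {1,2,3,4,5}->{1,2,3}; Z {2,3,4,5}->{2,3,4}; Y {1,2,3,4,5}->{3,4,5}
So after constraint 1: D(Y) = {3,4,5}

Answer: {3,4,5}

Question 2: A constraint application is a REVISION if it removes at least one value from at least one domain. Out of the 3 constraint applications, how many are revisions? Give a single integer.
Constraint 1 (U + Z = Y) on D(U)={1,2,3,4,5} D(Z)={2,3,4,5} D(Y)={1,2,3,4,5}: U {1,2,3,4,5}->{1,2,3}; Z {2,3,4,5}->{2,3,4}; Y {1,2,3,4,5}->{3,4,5} => REVISION
Constraint 2 (Z != Y) on D(Z)={2,3,4} D(Y)={3,4,5}: no change => not a revision
Constraint 3 (U + Z = Y) on D(U)={1,2,3} D(Z)={2,3,4} D(Y)={3,4,5}: no change => not a revision
Total revisions = 1

Answer: 1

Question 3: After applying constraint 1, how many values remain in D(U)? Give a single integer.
Answer: 3

Derivation:
Constraint 1 (U + Z = Y) on D(U)={1,2,3,4,5} D(Z)={2,3,4,5} D(Y)={1,2,3,4,5}: U {1,2,3,4,5}->{1,2,3}; Z {2,3,4,5}->{2,3,4}; Y {1,2,3,4,5}->{3,4,5}
So after constraint 1: D(U)={1,2,3}, size = 3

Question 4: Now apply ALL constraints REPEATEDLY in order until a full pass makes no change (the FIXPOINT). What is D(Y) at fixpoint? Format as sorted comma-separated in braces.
pass 0 (initial): D(Y)={1,2,3,4,5}
pass 1: U {1,2,3,4,5}->{1,2,3}; Y {1,2,3,4,5}->{3,4,5}; Z {2,3,4,5}->{2,3,4}
pass 2: no change
Fixpoint after 2 passes: D(Y) = {3,4,5}

Answer: {3,4,5}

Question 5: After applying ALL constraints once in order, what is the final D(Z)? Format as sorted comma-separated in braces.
Constraint 1 (U + Z = Y) on D(U)={1,2,3,4,5} D(Z)={2,3,4,5} D(Y)={1,2,3,4,5}: U {1,2,3,4,5}->{1,2,3}; Z {2,3,4,5}->{2,3,4}; Y {1,2,3,4,5}->{3,4,5}
Constraint 2 (Z != Y) on D(Z)={2,3,4} D(Y)={3,4,5}: no change
Constraint 3 (U + Z = Y) on D(U)={1,2,3} D(Z)={2,3,4} D(Y)={3,4,5}: no change
So after all 3 constraints: D(Z) = {2,3,4}

Answer: {2,3,4}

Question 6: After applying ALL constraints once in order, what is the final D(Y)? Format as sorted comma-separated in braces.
Answer: {3,4,5}

Derivation:
Constraint 1 (U + Z = Y) on D(U)={1,2,3,4,5} D(Z)={2,3,4,5} D(Y)={1,2,3,4,5}: U {1,2,3,4,5}->{1,2,3}; Z {2,3,4,5}->{2,3,4}; Y {1,2,3,4,5}->{3,4,5}
Constraint 2 (Z != Y) on D(Z)={2,3,4} D(Y)={3,4,5}: no change
Constraint 3 (U + Z = Y) on D(U)={1,2,3} D(Z)={2,3,4} D(Y)={3,4,5}: no change
So after all 3 constraints: D(Y) = {3,4,5}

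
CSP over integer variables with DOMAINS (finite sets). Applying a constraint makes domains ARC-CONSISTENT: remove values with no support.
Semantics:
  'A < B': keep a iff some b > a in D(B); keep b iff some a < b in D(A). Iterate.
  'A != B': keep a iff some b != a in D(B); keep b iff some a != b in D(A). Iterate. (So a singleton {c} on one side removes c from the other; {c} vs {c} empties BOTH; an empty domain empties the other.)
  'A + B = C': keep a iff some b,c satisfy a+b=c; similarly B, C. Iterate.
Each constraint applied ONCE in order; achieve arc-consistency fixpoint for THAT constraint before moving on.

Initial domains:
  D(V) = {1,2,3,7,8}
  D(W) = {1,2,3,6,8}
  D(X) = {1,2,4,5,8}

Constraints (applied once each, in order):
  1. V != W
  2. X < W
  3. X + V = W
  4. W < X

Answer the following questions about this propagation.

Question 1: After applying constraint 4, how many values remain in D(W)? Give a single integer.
Answer: 2

Derivation:
Constraint 1 (V != W) on D(V)={1,2,3,7,8} D(W)={1,2,3,6,8}: no change
Constraint 2 (X < W) on D(X)={1,2,4,5,8} D(W)={1,2,3,6,8}: X {1,2,4,5,8}->{1,2,4,5}; W {1,2,3,6,8}->{2,3,6,8}
Constraint 3 (X + V = W) on D(X)={1,2,4,5} D(V)={1,2,3,7,8} D(W)={2,3,6,8}: V {1,2,3,7,8}->{1,2,3,7}
Constraint 4 (W < X) on D(W)={2,3,6,8} D(X)={1,2,4,5}: W {2,3,6,8}->{2,3}; X {1,2,4,5}->{4,5}
So after constraint 4: D(W)={2,3}, size = 2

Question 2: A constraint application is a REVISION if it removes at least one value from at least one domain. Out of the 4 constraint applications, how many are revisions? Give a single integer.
Constraint 1 (V != W) on D(V)={1,2,3,7,8} D(W)={1,2,3,6,8}: no change => not a revision
Constraint 2 (X < W) on D(X)={1,2,4,5,8} D(W)={1,2,3,6,8}: X {1,2,4,5,8}->{1,2,4,5}; W {1,2,3,6,8}->{2,3,6,8} => REVISION
Constraint 3 (X + V = W) on D(X)={1,2,4,5} D(V)={1,2,3,7,8} D(W)={2,3,6,8}: V {1,2,3,7,8}->{1,2,3,7} => REVISION
Constraint 4 (W < X) on D(W)={2,3,6,8} D(X)={1,2,4,5}: W {2,3,6,8}->{2,3}; X {1,2,4,5}->{4,5} => REVISION
Total revisions = 3

Answer: 3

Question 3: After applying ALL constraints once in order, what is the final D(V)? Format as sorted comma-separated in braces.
Constraint 1 (V != W) on D(V)={1,2,3,7,8} D(W)={1,2,3,6,8}: no change
Constraint 2 (X < W) on D(X)={1,2,4,5,8} D(W)={1,2,3,6,8}: X {1,2,4,5,8}->{1,2,4,5}; W {1,2,3,6,8}->{2,3,6,8}
Constraint 3 (X + V = W) on D(X)={1,2,4,5} D(V)={1,2,3,7,8} D(W)={2,3,6,8}: V {1,2,3,7,8}->{1,2,3,7}
Constraint 4 (W < X) on D(W)={2,3,6,8} D(X)={1,2,4,5}: W {2,3,6,8}->{2,3}; X {1,2,4,5}->{4,5}
So after all 4 constraints: D(V) = {1,2,3,7}

Answer: {1,2,3,7}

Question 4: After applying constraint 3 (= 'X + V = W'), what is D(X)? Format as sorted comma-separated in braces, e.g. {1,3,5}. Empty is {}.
Answer: {1,2,4,5}

Derivation:
Constraint 1 (V != W) on D(V)={1,2,3,7,8} D(W)={1,2,3,6,8}: no change
Constraint 2 (X < W) on D(X)={1,2,4,5,8} D(W)={1,2,3,6,8}: X {1,2,4,5,8}->{1,2,4,5}; W {1,2,3,6,8}->{2,3,6,8}
Constraint 3 (X + V = W) on D(X)={1,2,4,5} D(V)={1,2,3,7,8} D(W)={2,3,6,8}: V {1,2,3,7,8}->{1,2,3,7}
So after constraint 3: D(X) = {1,2,4,5}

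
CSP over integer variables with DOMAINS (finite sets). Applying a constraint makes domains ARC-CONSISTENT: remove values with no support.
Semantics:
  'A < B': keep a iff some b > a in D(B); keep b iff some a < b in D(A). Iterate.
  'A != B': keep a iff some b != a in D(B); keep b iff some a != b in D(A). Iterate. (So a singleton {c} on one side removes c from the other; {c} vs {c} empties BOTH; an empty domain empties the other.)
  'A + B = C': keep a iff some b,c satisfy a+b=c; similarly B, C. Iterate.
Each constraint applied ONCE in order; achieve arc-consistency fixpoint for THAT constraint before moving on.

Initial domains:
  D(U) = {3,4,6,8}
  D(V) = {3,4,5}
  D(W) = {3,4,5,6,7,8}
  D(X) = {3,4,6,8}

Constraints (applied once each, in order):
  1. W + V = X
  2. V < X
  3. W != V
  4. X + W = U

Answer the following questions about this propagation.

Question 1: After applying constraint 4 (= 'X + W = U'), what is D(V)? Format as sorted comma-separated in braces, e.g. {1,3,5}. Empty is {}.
Constraint 1 (W + V = X) on D(W)={3,4,5,6,7,8} D(V)={3,4,5} D(X)={3,4,6,8}: W {3,4,5,6,7,8}->{3,4,5}; X {3,4,6,8}->{6,8}
Constraint 2 (V < X) on D(V)={3,4,5} D(X)={6,8}: no change
Constraint 3 (W != V) on D(W)={3,4,5} D(V)={3,4,5}: no change
Constraint 4 (X + W = U) on D(X)={6,8} D(W)={3,4,5} D(U)={3,4,6,8}: X {6,8}->{}; W {3,4,5}->{}; U {3,4,6,8}->{}
So after constraint 4: D(V) = {3,4,5}

Answer: {3,4,5}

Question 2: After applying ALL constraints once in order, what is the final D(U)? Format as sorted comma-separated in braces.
Constraint 1 (W + V = X) on D(W)={3,4,5,6,7,8} D(V)={3,4,5} D(X)={3,4,6,8}: W {3,4,5,6,7,8}->{3,4,5}; X {3,4,6,8}->{6,8}
Constraint 2 (V < X) on D(V)={3,4,5} D(X)={6,8}: no change
Constraint 3 (W != V) on D(W)={3,4,5} D(V)={3,4,5}: no change
Constraint 4 (X + W = U) on D(X)={6,8} D(W)={3,4,5} D(U)={3,4,6,8}: X {6,8}->{}; W {3,4,5}->{}; U {3,4,6,8}->{}
So after all 4 constraints: D(U) = {}

Answer: {}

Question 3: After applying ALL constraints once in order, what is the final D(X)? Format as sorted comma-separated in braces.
Constraint 1 (W + V = X) on D(W)={3,4,5,6,7,8} D(V)={3,4,5} D(X)={3,4,6,8}: W {3,4,5,6,7,8}->{3,4,5}; X {3,4,6,8}->{6,8}
Constraint 2 (V < X) on D(V)={3,4,5} D(X)={6,8}: no change
Constraint 3 (W != V) on D(W)={3,4,5} D(V)={3,4,5}: no change
Constraint 4 (X + W = U) on D(X)={6,8} D(W)={3,4,5} D(U)={3,4,6,8}: X {6,8}->{}; W {3,4,5}->{}; U {3,4,6,8}->{}
So after all 4 constraints: D(X) = {}

Answer: {}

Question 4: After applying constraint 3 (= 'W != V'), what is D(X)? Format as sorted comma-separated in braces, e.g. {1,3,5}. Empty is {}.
Constraint 1 (W + V = X) on D(W)={3,4,5,6,7,8} D(V)={3,4,5} D(X)={3,4,6,8}: W {3,4,5,6,7,8}->{3,4,5}; X {3,4,6,8}->{6,8}
Constraint 2 (V < X) on D(V)={3,4,5} D(X)={6,8}: no change
Constraint 3 (W != V) on D(W)={3,4,5} D(V)={3,4,5}: no change
So after constraint 3: D(X) = {6,8}

Answer: {6,8}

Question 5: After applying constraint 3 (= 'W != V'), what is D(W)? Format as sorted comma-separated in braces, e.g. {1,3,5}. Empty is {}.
Answer: {3,4,5}

Derivation:
Constraint 1 (W + V = X) on D(W)={3,4,5,6,7,8} D(V)={3,4,5} D(X)={3,4,6,8}: W {3,4,5,6,7,8}->{3,4,5}; X {3,4,6,8}->{6,8}
Constraint 2 (V < X) on D(V)={3,4,5} D(X)={6,8}: no change
Constraint 3 (W != V) on D(W)={3,4,5} D(V)={3,4,5}: no change
So after constraint 3: D(W) = {3,4,5}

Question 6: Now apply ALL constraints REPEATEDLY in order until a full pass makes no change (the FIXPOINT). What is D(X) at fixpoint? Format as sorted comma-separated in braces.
pass 0 (initial): D(X)={3,4,6,8}
pass 1: U {3,4,6,8}->{}; W {3,4,5,6,7,8}->{}; X {3,4,6,8}->{}
pass 2: V {3,4,5}->{}
pass 3: no change
Fixpoint after 3 passes: D(X) = {}

Answer: {}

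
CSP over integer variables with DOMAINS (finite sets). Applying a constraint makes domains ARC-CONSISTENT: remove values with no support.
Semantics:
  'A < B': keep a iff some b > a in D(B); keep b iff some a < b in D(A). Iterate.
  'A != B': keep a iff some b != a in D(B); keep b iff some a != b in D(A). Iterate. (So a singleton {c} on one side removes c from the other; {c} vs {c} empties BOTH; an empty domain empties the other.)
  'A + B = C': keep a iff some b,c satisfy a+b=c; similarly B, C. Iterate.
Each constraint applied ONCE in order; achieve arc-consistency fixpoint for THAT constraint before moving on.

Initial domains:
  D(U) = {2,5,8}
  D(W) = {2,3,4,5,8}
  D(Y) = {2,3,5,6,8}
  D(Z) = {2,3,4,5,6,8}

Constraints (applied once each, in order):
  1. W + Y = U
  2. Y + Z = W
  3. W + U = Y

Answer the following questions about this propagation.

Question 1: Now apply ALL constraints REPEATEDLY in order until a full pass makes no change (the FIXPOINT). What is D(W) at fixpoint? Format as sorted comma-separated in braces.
Answer: {}

Derivation:
pass 0 (initial): D(W)={2,3,4,5,8}
pass 1: U {2,5,8}->{}; W {2,3,4,5,8}->{}; Y {2,3,5,6,8}->{}; Z {2,3,4,5,6,8}->{2,3}
pass 2: Z {2,3}->{}
pass 3: no change
Fixpoint after 3 passes: D(W) = {}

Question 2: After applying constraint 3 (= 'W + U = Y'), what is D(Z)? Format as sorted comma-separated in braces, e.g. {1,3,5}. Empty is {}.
Answer: {2,3}

Derivation:
Constraint 1 (W + Y = U) on D(W)={2,3,4,5,8} D(Y)={2,3,5,6,8} D(U)={2,5,8}: W {2,3,4,5,8}->{2,3,5}; Y {2,3,5,6,8}->{2,3,5,6}; U {2,5,8}->{5,8}
Constraint 2 (Y + Z = W) on D(Y)={2,3,5,6} D(Z)={2,3,4,5,6,8} D(W)={2,3,5}: Y {2,3,5,6}->{2,3}; Z {2,3,4,5,6,8}->{2,3}; W {2,3,5}->{5}
Constraint 3 (W + U = Y) on D(W)={5} D(U)={5,8} D(Y)={2,3}: W {5}->{}; U {5,8}->{}; Y {2,3}->{}
So after constraint 3: D(Z) = {2,3}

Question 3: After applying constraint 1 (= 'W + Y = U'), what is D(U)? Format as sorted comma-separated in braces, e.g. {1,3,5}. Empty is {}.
Answer: {5,8}

Derivation:
Constraint 1 (W + Y = U) on D(W)={2,3,4,5,8} D(Y)={2,3,5,6,8} D(U)={2,5,8}: W {2,3,4,5,8}->{2,3,5}; Y {2,3,5,6,8}->{2,3,5,6}; U {2,5,8}->{5,8}
So after constraint 1: D(U) = {5,8}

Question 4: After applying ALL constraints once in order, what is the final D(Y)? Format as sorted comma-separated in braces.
Answer: {}

Derivation:
Constraint 1 (W + Y = U) on D(W)={2,3,4,5,8} D(Y)={2,3,5,6,8} D(U)={2,5,8}: W {2,3,4,5,8}->{2,3,5}; Y {2,3,5,6,8}->{2,3,5,6}; U {2,5,8}->{5,8}
Constraint 2 (Y + Z = W) on D(Y)={2,3,5,6} D(Z)={2,3,4,5,6,8} D(W)={2,3,5}: Y {2,3,5,6}->{2,3}; Z {2,3,4,5,6,8}->{2,3}; W {2,3,5}->{5}
Constraint 3 (W + U = Y) on D(W)={5} D(U)={5,8} D(Y)={2,3}: W {5}->{}; U {5,8}->{}; Y {2,3}->{}
So after all 3 constraints: D(Y) = {}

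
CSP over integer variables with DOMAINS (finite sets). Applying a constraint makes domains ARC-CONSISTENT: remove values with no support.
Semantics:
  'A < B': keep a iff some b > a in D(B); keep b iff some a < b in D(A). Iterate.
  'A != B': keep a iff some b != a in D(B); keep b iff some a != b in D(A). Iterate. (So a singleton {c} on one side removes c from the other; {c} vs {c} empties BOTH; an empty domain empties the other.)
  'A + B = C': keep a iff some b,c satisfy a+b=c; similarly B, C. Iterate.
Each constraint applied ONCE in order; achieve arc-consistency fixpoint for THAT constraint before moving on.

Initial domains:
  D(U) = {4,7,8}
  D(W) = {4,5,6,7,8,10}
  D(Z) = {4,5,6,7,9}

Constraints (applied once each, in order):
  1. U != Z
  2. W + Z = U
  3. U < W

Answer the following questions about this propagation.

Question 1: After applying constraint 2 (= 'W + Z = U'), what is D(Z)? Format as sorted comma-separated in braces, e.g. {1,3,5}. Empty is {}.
Constraint 1 (U != Z) on D(U)={4,7,8} D(Z)={4,5,6,7,9}: no change
Constraint 2 (W + Z = U) on D(W)={4,5,6,7,8,10} D(Z)={4,5,6,7,9} D(U)={4,7,8}: W {4,5,6,7,8,10}->{4}; Z {4,5,6,7,9}->{4}; U {4,7,8}->{8}
So after constraint 2: D(Z) = {4}

Answer: {4}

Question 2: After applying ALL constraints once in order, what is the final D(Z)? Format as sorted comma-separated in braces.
Answer: {4}

Derivation:
Constraint 1 (U != Z) on D(U)={4,7,8} D(Z)={4,5,6,7,9}: no change
Constraint 2 (W + Z = U) on D(W)={4,5,6,7,8,10} D(Z)={4,5,6,7,9} D(U)={4,7,8}: W {4,5,6,7,8,10}->{4}; Z {4,5,6,7,9}->{4}; U {4,7,8}->{8}
Constraint 3 (U < W) on D(U)={8} D(W)={4}: U {8}->{}; W {4}->{}
So after all 3 constraints: D(Z) = {4}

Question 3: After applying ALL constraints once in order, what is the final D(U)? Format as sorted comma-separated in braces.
Answer: {}

Derivation:
Constraint 1 (U != Z) on D(U)={4,7,8} D(Z)={4,5,6,7,9}: no change
Constraint 2 (W + Z = U) on D(W)={4,5,6,7,8,10} D(Z)={4,5,6,7,9} D(U)={4,7,8}: W {4,5,6,7,8,10}->{4}; Z {4,5,6,7,9}->{4}; U {4,7,8}->{8}
Constraint 3 (U < W) on D(U)={8} D(W)={4}: U {8}->{}; W {4}->{}
So after all 3 constraints: D(U) = {}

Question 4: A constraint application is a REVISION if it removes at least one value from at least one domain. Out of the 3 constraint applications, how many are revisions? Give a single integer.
Answer: 2

Derivation:
Constraint 1 (U != Z) on D(U)={4,7,8} D(Z)={4,5,6,7,9}: no change => not a revision
Constraint 2 (W + Z = U) on D(W)={4,5,6,7,8,10} D(Z)={4,5,6,7,9} D(U)={4,7,8}: W {4,5,6,7,8,10}->{4}; Z {4,5,6,7,9}->{4}; U {4,7,8}->{8} => REVISION
Constraint 3 (U < W) on D(U)={8} D(W)={4}: U {8}->{}; W {4}->{} => REVISION
Total revisions = 2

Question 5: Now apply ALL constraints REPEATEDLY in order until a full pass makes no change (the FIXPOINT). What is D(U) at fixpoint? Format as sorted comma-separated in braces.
Answer: {}

Derivation:
pass 0 (initial): D(U)={4,7,8}
pass 1: U {4,7,8}->{}; W {4,5,6,7,8,10}->{}; Z {4,5,6,7,9}->{4}
pass 2: Z {4}->{}
pass 3: no change
Fixpoint after 3 passes: D(U) = {}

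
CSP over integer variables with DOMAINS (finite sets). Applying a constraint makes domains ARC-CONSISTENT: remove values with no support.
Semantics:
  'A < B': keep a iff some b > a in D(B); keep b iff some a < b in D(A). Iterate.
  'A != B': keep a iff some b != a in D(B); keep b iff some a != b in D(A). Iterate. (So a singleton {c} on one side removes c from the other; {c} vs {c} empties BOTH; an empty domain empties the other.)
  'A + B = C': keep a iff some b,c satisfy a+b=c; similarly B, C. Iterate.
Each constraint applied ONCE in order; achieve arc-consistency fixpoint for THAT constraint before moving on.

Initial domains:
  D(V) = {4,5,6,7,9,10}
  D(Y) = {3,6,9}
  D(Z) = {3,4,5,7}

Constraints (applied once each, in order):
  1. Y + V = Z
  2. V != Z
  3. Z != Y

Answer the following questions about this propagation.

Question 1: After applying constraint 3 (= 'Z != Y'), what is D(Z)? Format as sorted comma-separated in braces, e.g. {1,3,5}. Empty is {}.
Constraint 1 (Y + V = Z) on D(Y)={3,6,9} D(V)={4,5,6,7,9,10} D(Z)={3,4,5,7}: Y {3,6,9}->{3}; V {4,5,6,7,9,10}->{4}; Z {3,4,5,7}->{7}
Constraint 2 (V != Z) on D(V)={4} D(Z)={7}: no change
Constraint 3 (Z != Y) on D(Z)={7} D(Y)={3}: no change
So after constraint 3: D(Z) = {7}

Answer: {7}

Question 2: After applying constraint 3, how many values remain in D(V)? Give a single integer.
Constraint 1 (Y + V = Z) on D(Y)={3,6,9} D(V)={4,5,6,7,9,10} D(Z)={3,4,5,7}: Y {3,6,9}->{3}; V {4,5,6,7,9,10}->{4}; Z {3,4,5,7}->{7}
Constraint 2 (V != Z) on D(V)={4} D(Z)={7}: no change
Constraint 3 (Z != Y) on D(Z)={7} D(Y)={3}: no change
So after constraint 3: D(V)={4}, size = 1

Answer: 1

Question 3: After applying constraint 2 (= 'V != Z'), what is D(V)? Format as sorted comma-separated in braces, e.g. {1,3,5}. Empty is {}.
Constraint 1 (Y + V = Z) on D(Y)={3,6,9} D(V)={4,5,6,7,9,10} D(Z)={3,4,5,7}: Y {3,6,9}->{3}; V {4,5,6,7,9,10}->{4}; Z {3,4,5,7}->{7}
Constraint 2 (V != Z) on D(V)={4} D(Z)={7}: no change
So after constraint 2: D(V) = {4}

Answer: {4}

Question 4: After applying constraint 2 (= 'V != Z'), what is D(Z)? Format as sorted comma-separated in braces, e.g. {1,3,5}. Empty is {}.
Answer: {7}

Derivation:
Constraint 1 (Y + V = Z) on D(Y)={3,6,9} D(V)={4,5,6,7,9,10} D(Z)={3,4,5,7}: Y {3,6,9}->{3}; V {4,5,6,7,9,10}->{4}; Z {3,4,5,7}->{7}
Constraint 2 (V != Z) on D(V)={4} D(Z)={7}: no change
So after constraint 2: D(Z) = {7}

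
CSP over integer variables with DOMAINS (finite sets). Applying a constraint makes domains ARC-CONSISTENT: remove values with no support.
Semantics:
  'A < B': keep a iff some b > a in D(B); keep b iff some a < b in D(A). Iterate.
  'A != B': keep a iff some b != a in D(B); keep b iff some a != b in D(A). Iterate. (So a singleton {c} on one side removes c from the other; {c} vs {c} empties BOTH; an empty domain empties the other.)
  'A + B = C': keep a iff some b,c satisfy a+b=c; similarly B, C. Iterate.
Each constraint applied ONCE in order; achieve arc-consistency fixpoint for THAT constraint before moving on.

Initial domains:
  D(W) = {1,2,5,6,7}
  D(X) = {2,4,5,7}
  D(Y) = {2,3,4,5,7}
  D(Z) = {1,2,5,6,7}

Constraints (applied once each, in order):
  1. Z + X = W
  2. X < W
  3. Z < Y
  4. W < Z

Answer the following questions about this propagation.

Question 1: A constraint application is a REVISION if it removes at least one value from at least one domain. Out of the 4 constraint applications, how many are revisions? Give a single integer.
Constraint 1 (Z + X = W) on D(Z)={1,2,5,6,7} D(X)={2,4,5,7} D(W)={1,2,5,6,7}: Z {1,2,5,6,7}->{1,2,5}; X {2,4,5,7}->{2,4,5}; W {1,2,5,6,7}->{5,6,7} => REVISION
Constraint 2 (X < W) on D(X)={2,4,5} D(W)={5,6,7}: no change => not a revision
Constraint 3 (Z < Y) on D(Z)={1,2,5} D(Y)={2,3,4,5,7}: no change => not a revision
Constraint 4 (W < Z) on D(W)={5,6,7} D(Z)={1,2,5}: W {5,6,7}->{}; Z {1,2,5}->{} => REVISION
Total revisions = 2

Answer: 2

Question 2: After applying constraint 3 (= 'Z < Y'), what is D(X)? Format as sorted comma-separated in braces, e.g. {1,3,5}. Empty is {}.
Answer: {2,4,5}

Derivation:
Constraint 1 (Z + X = W) on D(Z)={1,2,5,6,7} D(X)={2,4,5,7} D(W)={1,2,5,6,7}: Z {1,2,5,6,7}->{1,2,5}; X {2,4,5,7}->{2,4,5}; W {1,2,5,6,7}->{5,6,7}
Constraint 2 (X < W) on D(X)={2,4,5} D(W)={5,6,7}: no change
Constraint 3 (Z < Y) on D(Z)={1,2,5} D(Y)={2,3,4,5,7}: no change
So after constraint 3: D(X) = {2,4,5}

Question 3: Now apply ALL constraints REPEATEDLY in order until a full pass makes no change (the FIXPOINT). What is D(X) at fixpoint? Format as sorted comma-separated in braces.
pass 0 (initial): D(X)={2,4,5,7}
pass 1: W {1,2,5,6,7}->{}; X {2,4,5,7}->{2,4,5}; Z {1,2,5,6,7}->{}
pass 2: X {2,4,5}->{}; Y {2,3,4,5,7}->{}
pass 3: no change
Fixpoint after 3 passes: D(X) = {}

Answer: {}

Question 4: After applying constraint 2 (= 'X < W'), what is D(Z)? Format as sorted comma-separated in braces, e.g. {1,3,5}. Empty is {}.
Answer: {1,2,5}

Derivation:
Constraint 1 (Z + X = W) on D(Z)={1,2,5,6,7} D(X)={2,4,5,7} D(W)={1,2,5,6,7}: Z {1,2,5,6,7}->{1,2,5}; X {2,4,5,7}->{2,4,5}; W {1,2,5,6,7}->{5,6,7}
Constraint 2 (X < W) on D(X)={2,4,5} D(W)={5,6,7}: no change
So after constraint 2: D(Z) = {1,2,5}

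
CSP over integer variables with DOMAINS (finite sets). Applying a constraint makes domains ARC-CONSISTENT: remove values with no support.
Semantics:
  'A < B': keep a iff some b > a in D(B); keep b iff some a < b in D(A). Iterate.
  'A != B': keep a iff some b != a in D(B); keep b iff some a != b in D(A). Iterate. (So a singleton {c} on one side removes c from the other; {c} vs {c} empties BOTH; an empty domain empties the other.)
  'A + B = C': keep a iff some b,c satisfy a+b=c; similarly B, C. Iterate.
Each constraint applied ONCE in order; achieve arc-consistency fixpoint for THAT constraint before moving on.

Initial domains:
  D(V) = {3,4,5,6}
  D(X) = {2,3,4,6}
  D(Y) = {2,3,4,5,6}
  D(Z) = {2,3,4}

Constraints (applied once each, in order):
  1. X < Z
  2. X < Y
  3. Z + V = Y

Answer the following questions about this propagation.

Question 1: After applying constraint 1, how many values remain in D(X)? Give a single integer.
Constraint 1 (X < Z) on D(X)={2,3,4,6} D(Z)={2,3,4}: X {2,3,4,6}->{2,3}; Z {2,3,4}->{3,4}
So after constraint 1: D(X)={2,3}, size = 2

Answer: 2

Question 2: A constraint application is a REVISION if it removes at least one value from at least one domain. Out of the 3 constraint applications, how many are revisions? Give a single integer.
Answer: 3

Derivation:
Constraint 1 (X < Z) on D(X)={2,3,4,6} D(Z)={2,3,4}: X {2,3,4,6}->{2,3}; Z {2,3,4}->{3,4} => REVISION
Constraint 2 (X < Y) on D(X)={2,3} D(Y)={2,3,4,5,6}: Y {2,3,4,5,6}->{3,4,5,6} => REVISION
Constraint 3 (Z + V = Y) on D(Z)={3,4} D(V)={3,4,5,6} D(Y)={3,4,5,6}: Z {3,4}->{3}; V {3,4,5,6}->{3}; Y {3,4,5,6}->{6} => REVISION
Total revisions = 3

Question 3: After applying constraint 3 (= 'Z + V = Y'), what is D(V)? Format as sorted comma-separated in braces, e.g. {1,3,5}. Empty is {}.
Answer: {3}

Derivation:
Constraint 1 (X < Z) on D(X)={2,3,4,6} D(Z)={2,3,4}: X {2,3,4,6}->{2,3}; Z {2,3,4}->{3,4}
Constraint 2 (X < Y) on D(X)={2,3} D(Y)={2,3,4,5,6}: Y {2,3,4,5,6}->{3,4,5,6}
Constraint 3 (Z + V = Y) on D(Z)={3,4} D(V)={3,4,5,6} D(Y)={3,4,5,6}: Z {3,4}->{3}; V {3,4,5,6}->{3}; Y {3,4,5,6}->{6}
So after constraint 3: D(V) = {3}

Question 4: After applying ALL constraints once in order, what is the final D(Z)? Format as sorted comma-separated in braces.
Constraint 1 (X < Z) on D(X)={2,3,4,6} D(Z)={2,3,4}: X {2,3,4,6}->{2,3}; Z {2,3,4}->{3,4}
Constraint 2 (X < Y) on D(X)={2,3} D(Y)={2,3,4,5,6}: Y {2,3,4,5,6}->{3,4,5,6}
Constraint 3 (Z + V = Y) on D(Z)={3,4} D(V)={3,4,5,6} D(Y)={3,4,5,6}: Z {3,4}->{3}; V {3,4,5,6}->{3}; Y {3,4,5,6}->{6}
So after all 3 constraints: D(Z) = {3}

Answer: {3}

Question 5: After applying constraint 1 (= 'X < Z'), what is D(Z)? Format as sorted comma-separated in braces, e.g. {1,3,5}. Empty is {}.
Constraint 1 (X < Z) on D(X)={2,3,4,6} D(Z)={2,3,4}: X {2,3,4,6}->{2,3}; Z {2,3,4}->{3,4}
So after constraint 1: D(Z) = {3,4}

Answer: {3,4}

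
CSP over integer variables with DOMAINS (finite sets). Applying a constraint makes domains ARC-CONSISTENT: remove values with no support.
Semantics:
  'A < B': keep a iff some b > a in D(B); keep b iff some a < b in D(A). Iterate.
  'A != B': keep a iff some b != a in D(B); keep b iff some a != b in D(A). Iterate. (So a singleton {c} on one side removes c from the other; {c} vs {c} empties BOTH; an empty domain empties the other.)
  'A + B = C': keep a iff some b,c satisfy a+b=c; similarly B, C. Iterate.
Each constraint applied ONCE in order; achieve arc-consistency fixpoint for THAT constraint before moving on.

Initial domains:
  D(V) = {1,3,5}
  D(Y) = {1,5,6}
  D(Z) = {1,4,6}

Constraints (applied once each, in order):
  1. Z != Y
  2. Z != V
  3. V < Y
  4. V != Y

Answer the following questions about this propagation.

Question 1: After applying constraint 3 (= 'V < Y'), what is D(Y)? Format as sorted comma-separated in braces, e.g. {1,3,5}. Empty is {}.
Constraint 1 (Z != Y) on D(Z)={1,4,6} D(Y)={1,5,6}: no change
Constraint 2 (Z != V) on D(Z)={1,4,6} D(V)={1,3,5}: no change
Constraint 3 (V < Y) on D(V)={1,3,5} D(Y)={1,5,6}: Y {1,5,6}->{5,6}
So after constraint 3: D(Y) = {5,6}

Answer: {5,6}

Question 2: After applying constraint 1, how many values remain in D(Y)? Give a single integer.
Constraint 1 (Z != Y) on D(Z)={1,4,6} D(Y)={1,5,6}: no change
So after constraint 1: D(Y)={1,5,6}, size = 3

Answer: 3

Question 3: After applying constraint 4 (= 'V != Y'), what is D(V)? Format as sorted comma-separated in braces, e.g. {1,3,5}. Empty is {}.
Answer: {1,3,5}

Derivation:
Constraint 1 (Z != Y) on D(Z)={1,4,6} D(Y)={1,5,6}: no change
Constraint 2 (Z != V) on D(Z)={1,4,6} D(V)={1,3,5}: no change
Constraint 3 (V < Y) on D(V)={1,3,5} D(Y)={1,5,6}: Y {1,5,6}->{5,6}
Constraint 4 (V != Y) on D(V)={1,3,5} D(Y)={5,6}: no change
So after constraint 4: D(V) = {1,3,5}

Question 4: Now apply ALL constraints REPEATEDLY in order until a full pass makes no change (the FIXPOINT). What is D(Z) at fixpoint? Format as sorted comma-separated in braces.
pass 0 (initial): D(Z)={1,4,6}
pass 1: Y {1,5,6}->{5,6}
pass 2: no change
Fixpoint after 2 passes: D(Z) = {1,4,6}

Answer: {1,4,6}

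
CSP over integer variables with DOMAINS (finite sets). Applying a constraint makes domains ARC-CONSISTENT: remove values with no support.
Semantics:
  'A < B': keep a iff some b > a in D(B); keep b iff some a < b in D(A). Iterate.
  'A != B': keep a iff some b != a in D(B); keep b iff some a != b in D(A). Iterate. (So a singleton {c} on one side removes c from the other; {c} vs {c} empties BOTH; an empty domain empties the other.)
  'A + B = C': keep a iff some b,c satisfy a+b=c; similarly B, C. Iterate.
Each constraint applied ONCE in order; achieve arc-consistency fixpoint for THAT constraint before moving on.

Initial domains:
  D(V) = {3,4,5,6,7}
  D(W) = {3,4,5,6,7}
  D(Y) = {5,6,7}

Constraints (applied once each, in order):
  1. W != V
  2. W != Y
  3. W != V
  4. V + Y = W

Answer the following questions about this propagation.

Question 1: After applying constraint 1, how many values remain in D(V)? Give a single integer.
Answer: 5

Derivation:
Constraint 1 (W != V) on D(W)={3,4,5,6,7} D(V)={3,4,5,6,7}: no change
So after constraint 1: D(V)={3,4,5,6,7}, size = 5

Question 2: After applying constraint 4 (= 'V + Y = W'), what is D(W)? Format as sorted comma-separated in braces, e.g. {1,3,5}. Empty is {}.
Constraint 1 (W != V) on D(W)={3,4,5,6,7} D(V)={3,4,5,6,7}: no change
Constraint 2 (W != Y) on D(W)={3,4,5,6,7} D(Y)={5,6,7}: no change
Constraint 3 (W != V) on D(W)={3,4,5,6,7} D(V)={3,4,5,6,7}: no change
Constraint 4 (V + Y = W) on D(V)={3,4,5,6,7} D(Y)={5,6,7} D(W)={3,4,5,6,7}: V {3,4,5,6,7}->{}; Y {5,6,7}->{}; W {3,4,5,6,7}->{}
So after constraint 4: D(W) = {}

Answer: {}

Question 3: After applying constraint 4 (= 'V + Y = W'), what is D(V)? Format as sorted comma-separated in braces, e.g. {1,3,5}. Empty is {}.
Answer: {}

Derivation:
Constraint 1 (W != V) on D(W)={3,4,5,6,7} D(V)={3,4,5,6,7}: no change
Constraint 2 (W != Y) on D(W)={3,4,5,6,7} D(Y)={5,6,7}: no change
Constraint 3 (W != V) on D(W)={3,4,5,6,7} D(V)={3,4,5,6,7}: no change
Constraint 4 (V + Y = W) on D(V)={3,4,5,6,7} D(Y)={5,6,7} D(W)={3,4,5,6,7}: V {3,4,5,6,7}->{}; Y {5,6,7}->{}; W {3,4,5,6,7}->{}
So after constraint 4: D(V) = {}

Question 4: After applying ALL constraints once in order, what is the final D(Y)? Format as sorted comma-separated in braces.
Constraint 1 (W != V) on D(W)={3,4,5,6,7} D(V)={3,4,5,6,7}: no change
Constraint 2 (W != Y) on D(W)={3,4,5,6,7} D(Y)={5,6,7}: no change
Constraint 3 (W != V) on D(W)={3,4,5,6,7} D(V)={3,4,5,6,7}: no change
Constraint 4 (V + Y = W) on D(V)={3,4,5,6,7} D(Y)={5,6,7} D(W)={3,4,5,6,7}: V {3,4,5,6,7}->{}; Y {5,6,7}->{}; W {3,4,5,6,7}->{}
So after all 4 constraints: D(Y) = {}

Answer: {}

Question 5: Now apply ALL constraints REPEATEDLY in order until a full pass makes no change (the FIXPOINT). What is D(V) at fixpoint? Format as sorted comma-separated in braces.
pass 0 (initial): D(V)={3,4,5,6,7}
pass 1: V {3,4,5,6,7}->{}; W {3,4,5,6,7}->{}; Y {5,6,7}->{}
pass 2: no change
Fixpoint after 2 passes: D(V) = {}

Answer: {}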